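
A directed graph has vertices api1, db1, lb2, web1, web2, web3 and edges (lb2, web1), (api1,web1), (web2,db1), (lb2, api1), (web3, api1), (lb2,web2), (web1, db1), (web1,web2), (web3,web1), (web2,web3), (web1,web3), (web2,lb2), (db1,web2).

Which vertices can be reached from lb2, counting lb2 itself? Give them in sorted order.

api1, db1, lb2, web1, web2, web3

Start at lb2.
Its neighbours: api1, web1, web2.
Then their neighbours: db1, web3.
Every vertex is now reached.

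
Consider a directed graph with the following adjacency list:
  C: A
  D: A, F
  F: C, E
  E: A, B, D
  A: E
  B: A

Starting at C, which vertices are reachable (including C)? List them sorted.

A, B, C, D, E, F

Start at C.
Its neighbours: A.
Then their neighbours: E.
Then next layer: B, D.
Then next layer: F.
Every vertex is now reached.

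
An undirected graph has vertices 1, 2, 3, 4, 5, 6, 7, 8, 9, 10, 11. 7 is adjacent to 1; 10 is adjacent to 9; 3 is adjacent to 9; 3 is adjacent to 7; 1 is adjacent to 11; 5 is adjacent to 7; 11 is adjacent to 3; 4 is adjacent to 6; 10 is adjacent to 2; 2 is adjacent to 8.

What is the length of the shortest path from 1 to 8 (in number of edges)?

6

Distance 0: 1.
Distance 1: 7, 11.
Distance 2: 3, 5.
Distance 3: 9.
Distance 4: 10.
Distance 5: 2.
Distance 6: 8 — contains 8.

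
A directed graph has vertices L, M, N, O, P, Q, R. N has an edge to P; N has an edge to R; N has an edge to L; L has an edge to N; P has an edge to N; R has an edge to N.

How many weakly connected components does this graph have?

4

From L: component {L, N, P, R}.
From M: component {M}.
From O: component {O}.
From Q: component {Q}.
That's 4 components.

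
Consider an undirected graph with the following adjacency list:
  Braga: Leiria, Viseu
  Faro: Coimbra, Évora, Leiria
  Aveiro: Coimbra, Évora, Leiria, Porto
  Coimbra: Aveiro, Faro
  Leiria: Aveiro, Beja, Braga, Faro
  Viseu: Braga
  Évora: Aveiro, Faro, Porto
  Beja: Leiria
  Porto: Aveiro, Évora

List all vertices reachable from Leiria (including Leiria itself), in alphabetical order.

Start at Leiria.
Its neighbours: Aveiro, Beja, Braga, Faro.
Then their neighbours: Coimbra, Évora, Porto, Viseu.
Every vertex is now reached.

Aveiro, Beja, Braga, Coimbra, Évora, Faro, Leiria, Porto, Viseu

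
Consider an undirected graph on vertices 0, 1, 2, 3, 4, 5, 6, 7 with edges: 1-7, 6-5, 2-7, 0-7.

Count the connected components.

4

From 0: component {0, 1, 2, 7}.
From 3: component {3}.
From 4: component {4}.
From 5: component {5, 6}.
That's 4 components.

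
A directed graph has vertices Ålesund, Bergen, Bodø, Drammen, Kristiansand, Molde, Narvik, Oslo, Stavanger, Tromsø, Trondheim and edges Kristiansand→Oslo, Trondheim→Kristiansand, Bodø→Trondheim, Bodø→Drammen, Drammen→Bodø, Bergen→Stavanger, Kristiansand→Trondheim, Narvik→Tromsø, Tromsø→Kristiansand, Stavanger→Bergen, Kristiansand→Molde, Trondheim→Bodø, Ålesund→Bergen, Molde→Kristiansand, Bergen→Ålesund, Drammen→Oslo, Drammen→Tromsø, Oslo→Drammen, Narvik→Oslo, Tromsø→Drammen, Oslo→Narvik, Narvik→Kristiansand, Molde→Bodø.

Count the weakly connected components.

2

From Ålesund: component {Ålesund, Bergen, Stavanger}.
From Bodø: component {Bodø, Drammen, Kristiansand, Molde, Narvik, Oslo, Tromsø, Trondheim}.
That's 2 components.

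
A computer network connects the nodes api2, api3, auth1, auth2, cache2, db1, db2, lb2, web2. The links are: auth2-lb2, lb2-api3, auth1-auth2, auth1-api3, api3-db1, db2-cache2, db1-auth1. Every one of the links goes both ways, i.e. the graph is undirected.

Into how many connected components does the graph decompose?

From api2: component {api2}.
From api3: component {api3, auth1, auth2, db1, lb2}.
From cache2: component {cache2, db2}.
From web2: component {web2}.
That's 4 components.

4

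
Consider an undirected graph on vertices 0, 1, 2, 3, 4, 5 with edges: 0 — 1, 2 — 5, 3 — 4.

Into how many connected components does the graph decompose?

3

From 0: component {0, 1}.
From 2: component {2, 5}.
From 3: component {3, 4}.
That's 3 components.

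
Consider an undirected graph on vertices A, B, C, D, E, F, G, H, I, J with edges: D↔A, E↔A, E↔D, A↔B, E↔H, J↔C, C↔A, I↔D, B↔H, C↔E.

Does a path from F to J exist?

No

F has no edges, so nothing is reachable from it.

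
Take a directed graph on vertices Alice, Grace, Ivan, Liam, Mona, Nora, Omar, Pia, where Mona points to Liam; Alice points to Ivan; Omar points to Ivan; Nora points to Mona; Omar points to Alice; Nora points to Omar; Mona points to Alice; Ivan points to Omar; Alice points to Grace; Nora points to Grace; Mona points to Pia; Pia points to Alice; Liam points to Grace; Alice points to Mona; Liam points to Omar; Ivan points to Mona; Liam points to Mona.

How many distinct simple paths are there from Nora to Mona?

Nora→Mona
Nora→Omar→Alice→Ivan→Mona
Nora→Omar→Alice→Mona
Nora→Omar→Ivan→Mona

4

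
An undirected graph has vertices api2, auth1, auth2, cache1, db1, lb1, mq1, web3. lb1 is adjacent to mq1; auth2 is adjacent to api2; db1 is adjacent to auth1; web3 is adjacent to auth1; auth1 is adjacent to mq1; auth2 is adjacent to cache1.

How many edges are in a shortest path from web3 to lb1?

Distance 0: web3.
Distance 1: auth1.
Distance 2: db1, mq1.
Distance 3: lb1 — contains lb1.

3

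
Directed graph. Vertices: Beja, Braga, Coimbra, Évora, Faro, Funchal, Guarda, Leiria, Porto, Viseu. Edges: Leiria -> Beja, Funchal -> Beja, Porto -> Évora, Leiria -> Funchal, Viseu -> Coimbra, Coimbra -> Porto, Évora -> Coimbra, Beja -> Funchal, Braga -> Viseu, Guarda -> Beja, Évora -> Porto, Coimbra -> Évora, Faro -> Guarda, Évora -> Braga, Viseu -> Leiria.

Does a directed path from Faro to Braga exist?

Explore from Faro.
Distance 1: reach Guarda.
Distance 2: reach Beja.
Distance 3: reach Funchal.
The search from Faro is exhausted; no directed path reaches Braga.

No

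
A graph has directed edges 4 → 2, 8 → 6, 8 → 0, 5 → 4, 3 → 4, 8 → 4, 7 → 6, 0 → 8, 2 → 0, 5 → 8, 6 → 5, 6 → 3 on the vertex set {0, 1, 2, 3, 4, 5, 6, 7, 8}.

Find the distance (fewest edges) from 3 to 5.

Distance 0: 3.
Distance 1: 4.
Distance 2: 2.
Distance 3: 0.
Distance 4: 8.
Distance 5: 6.
Distance 6: 5 — contains 5.

6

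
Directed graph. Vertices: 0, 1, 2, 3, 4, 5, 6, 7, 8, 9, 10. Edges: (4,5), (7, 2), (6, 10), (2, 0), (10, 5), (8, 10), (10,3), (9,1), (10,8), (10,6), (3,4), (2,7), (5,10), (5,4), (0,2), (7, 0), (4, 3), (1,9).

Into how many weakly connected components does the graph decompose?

From 0: component {0, 2, 7}.
From 1: component {1, 9}.
From 3: component {3, 4, 5, 6, 8, 10}.
That's 3 components.

3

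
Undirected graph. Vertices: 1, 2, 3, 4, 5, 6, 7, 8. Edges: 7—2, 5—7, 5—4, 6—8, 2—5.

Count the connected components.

From 1: component {1}.
From 2: component {2, 4, 5, 7}.
From 3: component {3}.
From 6: component {6, 8}.
That's 4 components.

4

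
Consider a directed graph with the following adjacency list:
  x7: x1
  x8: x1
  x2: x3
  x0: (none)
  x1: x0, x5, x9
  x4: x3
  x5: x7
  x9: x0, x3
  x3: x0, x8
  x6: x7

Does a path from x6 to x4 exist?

Explore from x6.
Distance 1: reach x7.
Distance 2: reach x1.
Distance 3: reach x0, x5, x9.
Distance 4: reach x3.
Distance 5: reach x8.
The search from x6 is exhausted; no directed path reaches x4.

No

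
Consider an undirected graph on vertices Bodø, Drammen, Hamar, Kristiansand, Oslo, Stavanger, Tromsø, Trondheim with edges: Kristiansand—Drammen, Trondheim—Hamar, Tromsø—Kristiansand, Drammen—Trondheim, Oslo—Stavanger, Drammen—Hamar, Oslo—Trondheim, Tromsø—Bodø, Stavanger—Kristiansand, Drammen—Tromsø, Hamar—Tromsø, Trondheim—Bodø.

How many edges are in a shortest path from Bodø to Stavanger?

3

Distance 0: Bodø.
Distance 1: Tromsø, Trondheim.
Distance 2: Drammen, Hamar, Kristiansand, Oslo.
Distance 3: Stavanger — contains Stavanger.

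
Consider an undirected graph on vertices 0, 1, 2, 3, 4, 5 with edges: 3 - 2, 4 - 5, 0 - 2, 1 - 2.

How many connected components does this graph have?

2

From 0: component {0, 1, 2, 3}.
From 4: component {4, 5}.
That's 2 components.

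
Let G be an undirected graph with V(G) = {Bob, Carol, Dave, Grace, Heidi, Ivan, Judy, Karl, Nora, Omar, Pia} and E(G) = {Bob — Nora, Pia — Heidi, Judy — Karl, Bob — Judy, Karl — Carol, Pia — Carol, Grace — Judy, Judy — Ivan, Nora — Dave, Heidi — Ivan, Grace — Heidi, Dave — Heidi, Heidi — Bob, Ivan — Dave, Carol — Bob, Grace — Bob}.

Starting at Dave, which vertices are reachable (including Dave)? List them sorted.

Bob, Carol, Dave, Grace, Heidi, Ivan, Judy, Karl, Nora, Pia

Start at Dave.
Its neighbours: Heidi, Ivan, Nora.
Then their neighbours: Bob, Grace, Judy, Pia.
Then next layer: Carol, Karl.
Nothing further is reachable.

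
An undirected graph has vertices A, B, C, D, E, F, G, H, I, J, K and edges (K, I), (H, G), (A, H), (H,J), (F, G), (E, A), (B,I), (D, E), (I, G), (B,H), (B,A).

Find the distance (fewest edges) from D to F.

5

Distance 0: D.
Distance 1: E.
Distance 2: A.
Distance 3: B, H.
Distance 4: G, I, J.
Distance 5: F, K — contains F.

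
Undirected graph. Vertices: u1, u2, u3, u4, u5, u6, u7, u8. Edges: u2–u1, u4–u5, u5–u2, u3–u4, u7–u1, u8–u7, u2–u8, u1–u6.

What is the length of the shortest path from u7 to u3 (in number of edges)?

Distance 0: u7.
Distance 1: u1, u8.
Distance 2: u2, u6.
Distance 3: u5.
Distance 4: u4.
Distance 5: u3 — contains u3.

5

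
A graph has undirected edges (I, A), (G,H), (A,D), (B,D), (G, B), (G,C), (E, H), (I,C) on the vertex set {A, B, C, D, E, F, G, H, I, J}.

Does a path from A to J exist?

No

Explore from A.
Distance 1: reach D, I.
Distance 2: reach B, C.
Distance 3: reach G.
Distance 4: reach H.
Distance 5: reach E.
The search is exhausted without reaching J; it lies in a different component.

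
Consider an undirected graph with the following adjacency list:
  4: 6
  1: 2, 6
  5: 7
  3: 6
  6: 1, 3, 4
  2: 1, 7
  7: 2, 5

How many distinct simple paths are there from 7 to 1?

1

7–2–1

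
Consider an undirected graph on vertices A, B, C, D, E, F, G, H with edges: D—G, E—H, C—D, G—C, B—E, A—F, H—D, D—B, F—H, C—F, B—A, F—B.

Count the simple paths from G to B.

G–C–D–B
G–C–D–H–E–B
G–C–D–H–F–A–B
G–C–D–H–F–B
G–C–F–A–B
G–C–F–B
G–C–F–H–D–B
G–C–F–H–E–B
G–D–B
G–D–C–F–A–B
G–D–C–F–B
G–D–C–F–H–E–B
G–D–H–E–B
G–D–H–F–A–B
G–D–H–F–B

15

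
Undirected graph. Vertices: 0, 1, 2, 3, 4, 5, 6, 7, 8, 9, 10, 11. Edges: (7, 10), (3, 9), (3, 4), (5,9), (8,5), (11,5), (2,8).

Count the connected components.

From 0: component {0}.
From 1: component {1}.
From 2: component {2, 3, 4, 5, 8, 9, 11}.
From 6: component {6}.
From 7: component {7, 10}.
That's 5 components.

5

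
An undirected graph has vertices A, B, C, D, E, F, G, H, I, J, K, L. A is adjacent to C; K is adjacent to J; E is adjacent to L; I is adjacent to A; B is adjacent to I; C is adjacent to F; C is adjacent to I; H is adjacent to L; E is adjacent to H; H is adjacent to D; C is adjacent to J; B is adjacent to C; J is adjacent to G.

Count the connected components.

2

From A: component {A, B, C, F, G, I, J, K}.
From D: component {D, E, H, L}.
That's 2 components.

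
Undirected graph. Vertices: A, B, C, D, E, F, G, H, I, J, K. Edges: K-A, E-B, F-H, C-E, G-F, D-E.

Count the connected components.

From A: component {A, K}.
From B: component {B, C, D, E}.
From F: component {F, G, H}.
From I: component {I}.
From J: component {J}.
That's 5 components.

5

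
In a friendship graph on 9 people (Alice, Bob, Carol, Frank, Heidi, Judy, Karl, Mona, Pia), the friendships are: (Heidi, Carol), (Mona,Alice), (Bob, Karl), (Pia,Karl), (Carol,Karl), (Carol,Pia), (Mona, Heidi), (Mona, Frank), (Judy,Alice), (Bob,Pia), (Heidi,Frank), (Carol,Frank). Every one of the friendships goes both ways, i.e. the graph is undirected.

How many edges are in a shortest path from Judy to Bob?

Distance 0: Judy.
Distance 1: Alice.
Distance 2: Mona.
Distance 3: Frank, Heidi.
Distance 4: Carol.
Distance 5: Karl, Pia.
Distance 6: Bob — contains Bob.

6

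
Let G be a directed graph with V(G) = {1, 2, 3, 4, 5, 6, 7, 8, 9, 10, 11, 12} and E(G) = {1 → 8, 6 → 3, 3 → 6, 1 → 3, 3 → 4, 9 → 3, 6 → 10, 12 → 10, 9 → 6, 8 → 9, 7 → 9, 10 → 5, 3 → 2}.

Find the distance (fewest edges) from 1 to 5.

4

Distance 0: 1.
Distance 1: 3, 8.
Distance 2: 2, 4, 6, 9.
Distance 3: 10.
Distance 4: 5 — contains 5.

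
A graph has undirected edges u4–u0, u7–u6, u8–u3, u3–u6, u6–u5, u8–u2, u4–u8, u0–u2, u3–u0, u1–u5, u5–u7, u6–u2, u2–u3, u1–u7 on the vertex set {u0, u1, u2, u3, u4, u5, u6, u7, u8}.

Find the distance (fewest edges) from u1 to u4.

Distance 0: u1.
Distance 1: u5, u7.
Distance 2: u6.
Distance 3: u2, u3.
Distance 4: u0, u8.
Distance 5: u4 — contains u4.

5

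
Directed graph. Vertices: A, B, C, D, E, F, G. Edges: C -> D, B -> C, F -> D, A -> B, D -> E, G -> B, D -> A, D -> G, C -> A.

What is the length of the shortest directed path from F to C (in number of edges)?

Distance 0: F.
Distance 1: D.
Distance 2: A, E, G.
Distance 3: B.
Distance 4: C — contains C.

4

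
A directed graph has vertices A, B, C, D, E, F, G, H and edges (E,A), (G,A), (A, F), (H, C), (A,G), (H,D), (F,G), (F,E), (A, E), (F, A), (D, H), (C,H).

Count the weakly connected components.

From A: component {A, E, F, G}.
From B: component {B}.
From C: component {C, D, H}.
That's 3 components.

3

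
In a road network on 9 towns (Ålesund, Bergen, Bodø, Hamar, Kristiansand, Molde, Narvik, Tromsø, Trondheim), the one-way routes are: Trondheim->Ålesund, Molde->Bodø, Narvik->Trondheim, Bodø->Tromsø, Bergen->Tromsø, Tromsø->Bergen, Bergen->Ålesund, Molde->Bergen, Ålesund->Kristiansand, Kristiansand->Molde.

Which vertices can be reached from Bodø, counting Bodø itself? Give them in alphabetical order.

Start at Bodø.
Its neighbours: Tromsø.
Then their neighbours: Bergen.
Then next layer: Ålesund.
Then next layer: Kristiansand.
Then next layer: Molde.
Nothing further is reachable.

Ålesund, Bergen, Bodø, Kristiansand, Molde, Tromsø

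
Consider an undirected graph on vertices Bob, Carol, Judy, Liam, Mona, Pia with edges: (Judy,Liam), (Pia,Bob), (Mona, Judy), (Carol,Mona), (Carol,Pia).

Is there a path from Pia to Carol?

Explore from Pia.
Distance 1: reach Bob, Carol.
Found Carol.

Yes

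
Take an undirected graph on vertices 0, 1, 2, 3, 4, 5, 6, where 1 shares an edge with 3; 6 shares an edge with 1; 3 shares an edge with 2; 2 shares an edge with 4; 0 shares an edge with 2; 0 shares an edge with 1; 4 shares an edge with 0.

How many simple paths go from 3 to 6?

3–1–6
3–2–0–1–6
3–2–4–0–1–6

3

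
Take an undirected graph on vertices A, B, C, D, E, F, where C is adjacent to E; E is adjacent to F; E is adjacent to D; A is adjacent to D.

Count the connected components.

From A: component {A, C, D, E, F}.
From B: component {B}.
That's 2 components.

2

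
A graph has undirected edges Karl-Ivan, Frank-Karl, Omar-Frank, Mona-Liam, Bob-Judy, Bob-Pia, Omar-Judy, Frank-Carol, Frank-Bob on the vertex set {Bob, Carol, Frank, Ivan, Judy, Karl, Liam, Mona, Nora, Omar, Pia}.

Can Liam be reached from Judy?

No

Explore from Judy.
Distance 1: reach Bob, Omar.
Distance 2: reach Frank, Pia.
Distance 3: reach Carol, Karl.
Distance 4: reach Ivan.
The search is exhausted without reaching Liam; it lies in a different component.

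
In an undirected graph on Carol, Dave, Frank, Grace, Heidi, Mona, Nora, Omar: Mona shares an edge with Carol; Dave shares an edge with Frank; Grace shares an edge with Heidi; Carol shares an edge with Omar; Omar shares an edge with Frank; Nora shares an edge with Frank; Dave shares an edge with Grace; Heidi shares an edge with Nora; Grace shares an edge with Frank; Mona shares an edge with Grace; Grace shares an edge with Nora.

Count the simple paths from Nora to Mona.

Nora–Frank–Dave–Grace–Mona
Nora–Frank–Grace–Mona
Nora–Frank–Omar–Carol–Mona
Nora–Grace–Dave–Frank–Omar–Carol–Mona
Nora–Grace–Frank–Omar–Carol–Mona
Nora–Grace–Mona
Nora–Heidi–Grace–Dave–Frank–Omar–Carol–Mona
Nora–Heidi–Grace–Frank–Omar–Carol–Mona
Nora–Heidi–Grace–Mona

9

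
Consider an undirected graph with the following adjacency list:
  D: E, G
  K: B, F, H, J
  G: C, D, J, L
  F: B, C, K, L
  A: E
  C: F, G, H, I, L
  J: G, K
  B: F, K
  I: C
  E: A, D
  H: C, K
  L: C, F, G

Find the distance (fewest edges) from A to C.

4

Distance 0: A.
Distance 1: E.
Distance 2: D.
Distance 3: G.
Distance 4: C, J, L — contains C.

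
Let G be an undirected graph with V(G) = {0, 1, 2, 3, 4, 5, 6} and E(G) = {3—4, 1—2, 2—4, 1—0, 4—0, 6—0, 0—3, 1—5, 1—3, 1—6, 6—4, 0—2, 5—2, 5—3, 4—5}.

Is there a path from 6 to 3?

Explore from 6.
Distance 1: reach 0, 1, 4.
Distance 2: reach 2, 3, 5.
Found 3.

Yes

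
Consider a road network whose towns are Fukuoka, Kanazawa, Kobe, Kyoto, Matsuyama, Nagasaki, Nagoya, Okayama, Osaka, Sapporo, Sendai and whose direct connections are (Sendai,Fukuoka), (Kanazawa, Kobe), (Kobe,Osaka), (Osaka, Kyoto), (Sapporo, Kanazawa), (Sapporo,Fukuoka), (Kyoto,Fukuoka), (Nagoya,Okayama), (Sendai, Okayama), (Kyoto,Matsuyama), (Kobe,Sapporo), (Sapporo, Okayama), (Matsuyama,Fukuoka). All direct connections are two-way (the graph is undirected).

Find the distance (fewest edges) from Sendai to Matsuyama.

2

Distance 0: Sendai.
Distance 1: Fukuoka, Okayama.
Distance 2: Kyoto, Matsuyama, Nagoya, Sapporo — contains Matsuyama.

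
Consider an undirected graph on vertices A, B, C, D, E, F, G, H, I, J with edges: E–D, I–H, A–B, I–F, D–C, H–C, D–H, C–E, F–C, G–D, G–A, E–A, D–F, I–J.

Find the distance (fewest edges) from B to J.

6

Distance 0: B.
Distance 1: A.
Distance 2: E, G.
Distance 3: C, D.
Distance 4: F, H.
Distance 5: I.
Distance 6: J — contains J.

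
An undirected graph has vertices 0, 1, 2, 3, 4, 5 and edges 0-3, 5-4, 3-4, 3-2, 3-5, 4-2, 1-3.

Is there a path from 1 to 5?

Explore from 1.
Distance 1: reach 3.
Distance 2: reach 0, 2, 4, 5.
Found 5.

Yes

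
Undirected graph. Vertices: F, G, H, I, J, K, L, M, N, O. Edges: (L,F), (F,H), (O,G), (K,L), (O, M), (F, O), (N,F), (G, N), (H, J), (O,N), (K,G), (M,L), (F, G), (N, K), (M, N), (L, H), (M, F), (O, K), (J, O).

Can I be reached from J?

No

Explore from J.
Distance 1: reach H, O.
Distance 2: reach F, G, K, L, M, N.
The search is exhausted without reaching I; it lies in a different component.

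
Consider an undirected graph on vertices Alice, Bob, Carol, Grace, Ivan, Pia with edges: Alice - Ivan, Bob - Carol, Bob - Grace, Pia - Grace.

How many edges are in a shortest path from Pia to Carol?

Distance 0: Pia.
Distance 1: Grace.
Distance 2: Bob.
Distance 3: Carol — contains Carol.

3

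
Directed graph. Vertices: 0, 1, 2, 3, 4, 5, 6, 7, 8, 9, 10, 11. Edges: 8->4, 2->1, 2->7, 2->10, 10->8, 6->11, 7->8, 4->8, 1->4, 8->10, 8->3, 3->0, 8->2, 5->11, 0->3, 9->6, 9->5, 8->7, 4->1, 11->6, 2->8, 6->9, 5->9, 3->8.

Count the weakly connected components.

2

From 0: component {0, 1, 2, 3, 4, 7, 8, 10}.
From 5: component {5, 6, 9, 11}.
That's 2 components.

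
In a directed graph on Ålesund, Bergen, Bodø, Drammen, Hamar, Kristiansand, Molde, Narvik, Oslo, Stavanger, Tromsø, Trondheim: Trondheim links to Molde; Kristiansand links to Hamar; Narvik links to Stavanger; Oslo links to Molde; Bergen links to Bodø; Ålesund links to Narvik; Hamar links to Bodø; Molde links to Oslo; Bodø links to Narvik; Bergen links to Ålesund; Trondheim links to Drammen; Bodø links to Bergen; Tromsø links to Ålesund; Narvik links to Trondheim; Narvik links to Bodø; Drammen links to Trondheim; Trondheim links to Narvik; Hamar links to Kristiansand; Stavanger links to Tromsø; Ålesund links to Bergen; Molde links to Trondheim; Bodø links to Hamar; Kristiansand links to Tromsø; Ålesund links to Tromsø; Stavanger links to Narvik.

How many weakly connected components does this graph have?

1

From Ålesund: component {Ålesund, Bergen, Bodø, Drammen, Hamar, Kristiansand, Molde, Narvik, Oslo, Stavanger, Tromsø, Trondheim}.
That's 1 component.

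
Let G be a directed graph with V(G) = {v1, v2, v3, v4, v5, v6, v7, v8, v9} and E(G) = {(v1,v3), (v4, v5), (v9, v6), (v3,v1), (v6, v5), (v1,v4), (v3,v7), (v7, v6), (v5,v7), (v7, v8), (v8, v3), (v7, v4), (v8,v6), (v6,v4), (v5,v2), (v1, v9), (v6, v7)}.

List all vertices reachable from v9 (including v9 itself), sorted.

Start at v9.
Its neighbours: v6.
Then their neighbours: v4, v5, v7.
Then next layer: v2, v8.
Then next layer: v3.
Then next layer: v1.
Every vertex is now reached.

v1, v2, v3, v4, v5, v6, v7, v8, v9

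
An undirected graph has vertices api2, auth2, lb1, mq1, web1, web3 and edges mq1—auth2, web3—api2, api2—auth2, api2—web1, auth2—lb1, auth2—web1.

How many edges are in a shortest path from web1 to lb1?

Distance 0: web1.
Distance 1: api2, auth2.
Distance 2: lb1, mq1, web3 — contains lb1.

2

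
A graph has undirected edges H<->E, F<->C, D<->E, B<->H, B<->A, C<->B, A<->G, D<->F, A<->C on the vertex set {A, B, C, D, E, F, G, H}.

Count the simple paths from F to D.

F–C–A–B–H–E–D
F–C–B–H–E–D
F–D

3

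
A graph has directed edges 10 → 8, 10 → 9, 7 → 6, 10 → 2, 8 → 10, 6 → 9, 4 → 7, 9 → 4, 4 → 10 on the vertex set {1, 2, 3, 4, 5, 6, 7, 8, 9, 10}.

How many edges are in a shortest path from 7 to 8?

Distance 0: 7.
Distance 1: 6.
Distance 2: 9.
Distance 3: 4.
Distance 4: 10.
Distance 5: 2, 8 — contains 8.

5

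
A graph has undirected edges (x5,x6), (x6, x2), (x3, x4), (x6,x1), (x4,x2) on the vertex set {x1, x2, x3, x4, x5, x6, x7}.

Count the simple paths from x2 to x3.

x2–x4–x3

1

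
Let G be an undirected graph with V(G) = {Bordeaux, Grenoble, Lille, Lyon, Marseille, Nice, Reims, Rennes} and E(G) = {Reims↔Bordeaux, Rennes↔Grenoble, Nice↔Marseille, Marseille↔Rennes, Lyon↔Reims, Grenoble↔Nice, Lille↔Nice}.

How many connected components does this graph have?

From Bordeaux: component {Bordeaux, Lyon, Reims}.
From Grenoble: component {Grenoble, Lille, Marseille, Nice, Rennes}.
That's 2 components.

2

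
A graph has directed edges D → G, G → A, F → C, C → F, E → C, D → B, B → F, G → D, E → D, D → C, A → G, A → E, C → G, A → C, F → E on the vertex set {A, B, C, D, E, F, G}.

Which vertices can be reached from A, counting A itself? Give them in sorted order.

Start at A.
Its neighbours: C, E, G.
Then their neighbours: D, F.
Then next layer: B.
Every vertex is now reached.

A, B, C, D, E, F, G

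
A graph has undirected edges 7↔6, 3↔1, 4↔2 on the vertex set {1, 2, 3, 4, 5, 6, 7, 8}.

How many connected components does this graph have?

5

From 1: component {1, 3}.
From 2: component {2, 4}.
From 5: component {5}.
From 6: component {6, 7}.
From 8: component {8}.
That's 5 components.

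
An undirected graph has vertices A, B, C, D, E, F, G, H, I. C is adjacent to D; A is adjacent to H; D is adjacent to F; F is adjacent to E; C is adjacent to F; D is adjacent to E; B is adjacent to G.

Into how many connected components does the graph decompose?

From A: component {A, H}.
From B: component {B, G}.
From C: component {C, D, E, F}.
From I: component {I}.
That's 4 components.

4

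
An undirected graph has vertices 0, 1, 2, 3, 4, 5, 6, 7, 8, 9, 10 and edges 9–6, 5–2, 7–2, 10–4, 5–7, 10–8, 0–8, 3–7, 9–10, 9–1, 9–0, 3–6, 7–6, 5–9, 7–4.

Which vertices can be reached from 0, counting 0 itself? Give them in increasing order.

Start at 0.
Its neighbours: 8, 9.
Then their neighbours: 1, 5, 6, 10.
Then next layer: 2, 3, 4, 7.
Every vertex is now reached.

0, 1, 2, 3, 4, 5, 6, 7, 8, 9, 10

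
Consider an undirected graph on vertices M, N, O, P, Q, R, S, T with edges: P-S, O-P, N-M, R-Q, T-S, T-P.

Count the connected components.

3

From M: component {M, N}.
From O: component {O, P, S, T}.
From Q: component {Q, R}.
That's 3 components.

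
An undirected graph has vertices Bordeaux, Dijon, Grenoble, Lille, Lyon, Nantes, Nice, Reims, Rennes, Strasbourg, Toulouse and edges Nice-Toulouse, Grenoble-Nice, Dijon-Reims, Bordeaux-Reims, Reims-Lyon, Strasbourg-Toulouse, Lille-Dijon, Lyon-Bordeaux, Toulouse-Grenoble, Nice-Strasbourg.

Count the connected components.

4

From Bordeaux: component {Bordeaux, Dijon, Lille, Lyon, Reims}.
From Grenoble: component {Grenoble, Nice, Strasbourg, Toulouse}.
From Nantes: component {Nantes}.
From Rennes: component {Rennes}.
That's 4 components.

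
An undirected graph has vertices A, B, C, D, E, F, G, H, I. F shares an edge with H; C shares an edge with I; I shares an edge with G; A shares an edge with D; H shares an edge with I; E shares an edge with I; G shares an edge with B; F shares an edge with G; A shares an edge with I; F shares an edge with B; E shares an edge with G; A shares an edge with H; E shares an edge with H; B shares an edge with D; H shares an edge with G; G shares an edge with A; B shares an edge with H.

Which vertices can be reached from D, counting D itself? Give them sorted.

Start at D.
Its neighbours: A, B.
Then their neighbours: F, G, H, I.
Then next layer: C, E.
Every vertex is now reached.

A, B, C, D, E, F, G, H, I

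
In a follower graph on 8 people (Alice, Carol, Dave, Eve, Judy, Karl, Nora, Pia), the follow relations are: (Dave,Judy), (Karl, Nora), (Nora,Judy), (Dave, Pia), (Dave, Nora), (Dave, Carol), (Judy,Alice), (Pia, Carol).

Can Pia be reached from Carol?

Carol has no outgoing edges, so nothing is reachable from it.

No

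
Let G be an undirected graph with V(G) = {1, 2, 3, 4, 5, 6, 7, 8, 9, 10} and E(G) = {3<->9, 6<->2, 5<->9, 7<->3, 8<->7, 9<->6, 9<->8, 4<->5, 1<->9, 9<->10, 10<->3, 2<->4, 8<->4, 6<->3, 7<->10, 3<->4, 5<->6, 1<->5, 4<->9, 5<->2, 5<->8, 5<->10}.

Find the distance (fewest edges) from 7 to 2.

Distance 0: 7.
Distance 1: 3, 8, 10.
Distance 2: 4, 5, 6, 9.
Distance 3: 1, 2 — contains 2.

3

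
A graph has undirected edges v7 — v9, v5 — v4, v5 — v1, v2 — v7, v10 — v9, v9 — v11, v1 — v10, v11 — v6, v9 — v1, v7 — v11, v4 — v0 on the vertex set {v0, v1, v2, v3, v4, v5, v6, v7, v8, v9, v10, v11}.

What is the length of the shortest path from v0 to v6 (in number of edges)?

6

Distance 0: v0.
Distance 1: v4.
Distance 2: v5.
Distance 3: v1.
Distance 4: v9, v10.
Distance 5: v7, v11.
Distance 6: v2, v6 — contains v6.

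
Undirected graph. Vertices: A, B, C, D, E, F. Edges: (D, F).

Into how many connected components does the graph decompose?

From A: component {A}.
From B: component {B}.
From C: component {C}.
From D: component {D, F}.
From E: component {E}.
That's 5 components.

5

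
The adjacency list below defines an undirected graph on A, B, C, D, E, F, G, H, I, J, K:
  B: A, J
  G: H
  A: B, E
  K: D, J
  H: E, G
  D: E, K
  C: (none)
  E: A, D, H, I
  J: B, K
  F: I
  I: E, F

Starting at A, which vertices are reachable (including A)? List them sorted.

Start at A.
Its neighbours: B, E.
Then their neighbours: D, H, I, J.
Then next layer: F, G, K.
Nothing further is reachable.

A, B, D, E, F, G, H, I, J, K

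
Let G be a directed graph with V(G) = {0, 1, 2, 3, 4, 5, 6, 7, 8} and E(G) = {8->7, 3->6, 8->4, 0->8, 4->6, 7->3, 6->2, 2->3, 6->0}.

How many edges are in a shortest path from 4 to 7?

4

Distance 0: 4.
Distance 1: 6.
Distance 2: 0, 2.
Distance 3: 3, 8.
Distance 4: 7 — contains 7.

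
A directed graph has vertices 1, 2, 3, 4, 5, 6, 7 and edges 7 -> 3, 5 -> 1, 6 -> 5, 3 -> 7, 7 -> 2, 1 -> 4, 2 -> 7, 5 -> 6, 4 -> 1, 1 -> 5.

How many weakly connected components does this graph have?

2

From 1: component {1, 4, 5, 6}.
From 2: component {2, 3, 7}.
That's 2 components.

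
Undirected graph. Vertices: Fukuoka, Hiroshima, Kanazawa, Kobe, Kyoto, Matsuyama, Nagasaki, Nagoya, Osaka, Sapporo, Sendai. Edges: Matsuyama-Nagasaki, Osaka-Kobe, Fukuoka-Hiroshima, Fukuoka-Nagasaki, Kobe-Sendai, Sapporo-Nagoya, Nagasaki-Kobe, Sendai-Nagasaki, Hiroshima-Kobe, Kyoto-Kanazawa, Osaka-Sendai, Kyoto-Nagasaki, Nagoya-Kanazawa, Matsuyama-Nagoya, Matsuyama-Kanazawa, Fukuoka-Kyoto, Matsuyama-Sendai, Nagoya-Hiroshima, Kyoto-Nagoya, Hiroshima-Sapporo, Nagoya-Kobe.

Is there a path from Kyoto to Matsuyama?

Yes

Explore from Kyoto.
Distance 1: reach Fukuoka, Kanazawa, Nagasaki, Nagoya.
Distance 2: reach Hiroshima, Kobe, Matsuyama, Sapporo, Sendai.
Found Matsuyama.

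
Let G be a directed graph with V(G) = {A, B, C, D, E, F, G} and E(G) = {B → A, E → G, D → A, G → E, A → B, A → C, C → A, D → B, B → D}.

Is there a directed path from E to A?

No

Explore from E.
Distance 1: reach G.
The search from E is exhausted; no directed path reaches A.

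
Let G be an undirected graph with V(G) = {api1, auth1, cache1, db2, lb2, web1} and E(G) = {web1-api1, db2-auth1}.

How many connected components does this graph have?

From api1: component {api1, web1}.
From auth1: component {auth1, db2}.
From cache1: component {cache1}.
From lb2: component {lb2}.
That's 4 components.

4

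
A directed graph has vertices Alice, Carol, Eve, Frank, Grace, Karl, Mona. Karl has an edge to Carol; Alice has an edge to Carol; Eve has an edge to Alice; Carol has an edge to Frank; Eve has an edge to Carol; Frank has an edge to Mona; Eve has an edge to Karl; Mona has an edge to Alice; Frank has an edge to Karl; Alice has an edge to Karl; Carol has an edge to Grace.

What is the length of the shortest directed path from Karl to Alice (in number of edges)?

4

Distance 0: Karl.
Distance 1: Carol.
Distance 2: Frank, Grace.
Distance 3: Mona.
Distance 4: Alice — contains Alice.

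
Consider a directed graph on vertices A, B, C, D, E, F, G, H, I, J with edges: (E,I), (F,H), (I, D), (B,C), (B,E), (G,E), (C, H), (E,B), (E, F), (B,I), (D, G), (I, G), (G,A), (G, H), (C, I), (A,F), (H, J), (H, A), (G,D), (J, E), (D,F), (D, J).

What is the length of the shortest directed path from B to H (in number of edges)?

2

Distance 0: B.
Distance 1: C, E, I.
Distance 2: D, F, G, H — contains H.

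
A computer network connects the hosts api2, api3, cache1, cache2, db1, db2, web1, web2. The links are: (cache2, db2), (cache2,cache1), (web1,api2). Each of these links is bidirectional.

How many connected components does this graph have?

From api2: component {api2, web1}.
From api3: component {api3}.
From cache1: component {cache1, cache2, db2}.
From db1: component {db1}.
From web2: component {web2}.
That's 5 components.

5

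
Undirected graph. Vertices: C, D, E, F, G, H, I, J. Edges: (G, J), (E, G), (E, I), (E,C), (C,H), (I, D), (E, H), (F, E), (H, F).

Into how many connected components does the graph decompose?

From C: component {C, D, E, F, G, H, I, J}.
That's 1 component.

1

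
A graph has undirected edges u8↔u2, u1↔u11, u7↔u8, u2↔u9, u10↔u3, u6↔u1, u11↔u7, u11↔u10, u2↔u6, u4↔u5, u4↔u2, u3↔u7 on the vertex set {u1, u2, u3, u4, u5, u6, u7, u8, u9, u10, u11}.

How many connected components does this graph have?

From u1: component {u1, u2, u3, u4, u5, u6, u7, u8, u9, u10, u11}.
That's 1 component.

1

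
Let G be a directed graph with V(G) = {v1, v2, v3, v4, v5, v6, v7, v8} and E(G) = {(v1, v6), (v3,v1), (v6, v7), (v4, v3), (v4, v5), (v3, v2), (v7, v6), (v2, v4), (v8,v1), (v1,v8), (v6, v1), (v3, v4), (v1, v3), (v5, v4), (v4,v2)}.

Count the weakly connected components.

1

From v1: component {v1, v2, v3, v4, v5, v6, v7, v8}.
That's 1 component.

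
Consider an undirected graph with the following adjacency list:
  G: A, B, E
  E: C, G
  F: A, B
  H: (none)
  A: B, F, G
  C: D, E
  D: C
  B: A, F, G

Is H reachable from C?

Explore from C.
Distance 1: reach D, E.
Distance 2: reach G.
Distance 3: reach A, B.
Distance 4: reach F.
The search is exhausted without reaching H; it lies in a different component.

No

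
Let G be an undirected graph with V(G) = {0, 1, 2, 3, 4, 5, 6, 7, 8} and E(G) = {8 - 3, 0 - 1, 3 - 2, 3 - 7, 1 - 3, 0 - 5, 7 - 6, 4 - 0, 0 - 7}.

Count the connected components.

From 0: component {0, 1, 2, 3, 4, 5, 6, 7, 8}.
That's 1 component.

1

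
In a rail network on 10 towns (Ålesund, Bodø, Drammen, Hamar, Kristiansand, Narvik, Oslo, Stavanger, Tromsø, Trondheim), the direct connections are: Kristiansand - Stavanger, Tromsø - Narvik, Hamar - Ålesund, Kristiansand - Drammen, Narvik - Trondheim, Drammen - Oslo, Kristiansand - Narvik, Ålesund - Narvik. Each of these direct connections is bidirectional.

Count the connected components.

From Ålesund: component {Ålesund, Drammen, Hamar, Kristiansand, Narvik, Oslo, Stavanger, Tromsø, Trondheim}.
From Bodø: component {Bodø}.
That's 2 components.

2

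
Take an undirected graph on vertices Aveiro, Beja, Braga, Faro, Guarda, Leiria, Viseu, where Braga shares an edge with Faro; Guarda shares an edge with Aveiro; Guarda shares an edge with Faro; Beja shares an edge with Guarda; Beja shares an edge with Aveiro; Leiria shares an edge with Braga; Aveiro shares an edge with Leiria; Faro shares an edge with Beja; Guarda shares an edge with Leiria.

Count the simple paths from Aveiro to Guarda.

Aveiro–Beja–Faro–Braga–Leiria–Guarda
Aveiro–Beja–Faro–Guarda
Aveiro–Beja–Guarda
Aveiro–Guarda
Aveiro–Leiria–Braga–Faro–Beja–Guarda
Aveiro–Leiria–Braga–Faro–Guarda
Aveiro–Leiria–Guarda

7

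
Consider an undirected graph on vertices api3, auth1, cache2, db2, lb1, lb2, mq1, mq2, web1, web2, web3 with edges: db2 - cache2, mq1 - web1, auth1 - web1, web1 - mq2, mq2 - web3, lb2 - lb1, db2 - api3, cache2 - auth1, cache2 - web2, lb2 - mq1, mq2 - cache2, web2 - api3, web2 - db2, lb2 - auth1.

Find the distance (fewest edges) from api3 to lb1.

5

Distance 0: api3.
Distance 1: db2, web2.
Distance 2: cache2.
Distance 3: auth1, mq2.
Distance 4: lb2, web1, web3.
Distance 5: lb1, mq1 — contains lb1.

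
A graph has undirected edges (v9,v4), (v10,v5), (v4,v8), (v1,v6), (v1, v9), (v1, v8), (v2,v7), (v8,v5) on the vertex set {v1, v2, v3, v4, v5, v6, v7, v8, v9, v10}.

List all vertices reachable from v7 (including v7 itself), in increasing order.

v2, v7

Start at v7.
Its neighbours: v2.
Nothing further is reachable.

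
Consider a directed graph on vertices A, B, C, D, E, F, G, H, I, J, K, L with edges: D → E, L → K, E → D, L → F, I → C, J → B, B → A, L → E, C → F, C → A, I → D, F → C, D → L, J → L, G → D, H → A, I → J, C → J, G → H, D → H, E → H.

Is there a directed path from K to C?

No

K has no outgoing edges, so nothing is reachable from it.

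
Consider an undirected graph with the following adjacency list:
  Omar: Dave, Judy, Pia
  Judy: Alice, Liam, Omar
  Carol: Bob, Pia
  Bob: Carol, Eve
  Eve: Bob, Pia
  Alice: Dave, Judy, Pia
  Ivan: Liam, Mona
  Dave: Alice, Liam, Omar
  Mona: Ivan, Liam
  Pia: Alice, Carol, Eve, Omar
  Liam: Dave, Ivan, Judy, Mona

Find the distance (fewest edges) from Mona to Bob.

Distance 0: Mona.
Distance 1: Ivan, Liam.
Distance 2: Dave, Judy.
Distance 3: Alice, Omar.
Distance 4: Pia.
Distance 5: Carol, Eve.
Distance 6: Bob — contains Bob.

6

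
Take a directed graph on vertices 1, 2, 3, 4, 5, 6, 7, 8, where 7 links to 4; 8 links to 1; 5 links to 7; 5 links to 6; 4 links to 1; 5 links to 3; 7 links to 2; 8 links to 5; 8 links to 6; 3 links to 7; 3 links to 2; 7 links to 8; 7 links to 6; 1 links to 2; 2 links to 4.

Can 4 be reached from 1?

Explore from 1.
Distance 1: reach 2.
Distance 2: reach 4.
Found 4.

Yes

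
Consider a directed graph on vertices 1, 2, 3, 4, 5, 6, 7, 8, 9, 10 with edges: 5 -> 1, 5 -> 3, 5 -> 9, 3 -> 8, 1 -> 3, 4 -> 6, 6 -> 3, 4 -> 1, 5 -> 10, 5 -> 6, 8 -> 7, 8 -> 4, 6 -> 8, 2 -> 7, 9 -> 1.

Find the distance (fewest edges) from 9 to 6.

Distance 0: 9.
Distance 1: 1.
Distance 2: 3.
Distance 3: 8.
Distance 4: 4, 7.
Distance 5: 6 — contains 6.

5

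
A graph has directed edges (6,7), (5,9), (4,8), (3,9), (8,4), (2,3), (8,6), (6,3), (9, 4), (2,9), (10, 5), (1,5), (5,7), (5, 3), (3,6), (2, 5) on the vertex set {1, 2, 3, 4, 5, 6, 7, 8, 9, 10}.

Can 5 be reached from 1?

Explore from 1.
Distance 1: reach 5.
Found 5.

Yes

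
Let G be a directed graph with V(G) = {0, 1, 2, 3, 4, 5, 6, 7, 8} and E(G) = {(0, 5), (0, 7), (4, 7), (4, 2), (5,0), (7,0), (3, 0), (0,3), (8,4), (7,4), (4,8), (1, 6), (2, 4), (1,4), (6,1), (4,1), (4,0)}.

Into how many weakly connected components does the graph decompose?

From 0: component {0, 1, 2, 3, 4, 5, 6, 7, 8}.
That's 1 component.

1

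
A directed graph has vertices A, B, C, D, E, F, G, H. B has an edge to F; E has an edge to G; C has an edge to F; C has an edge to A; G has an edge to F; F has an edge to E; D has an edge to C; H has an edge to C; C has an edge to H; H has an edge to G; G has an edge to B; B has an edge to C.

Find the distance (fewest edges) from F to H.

Distance 0: F.
Distance 1: E.
Distance 2: G.
Distance 3: B.
Distance 4: C.
Distance 5: A, H — contains H.

5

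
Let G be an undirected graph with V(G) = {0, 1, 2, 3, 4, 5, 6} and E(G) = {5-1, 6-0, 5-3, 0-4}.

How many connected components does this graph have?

3

From 0: component {0, 4, 6}.
From 1: component {1, 3, 5}.
From 2: component {2}.
That's 3 components.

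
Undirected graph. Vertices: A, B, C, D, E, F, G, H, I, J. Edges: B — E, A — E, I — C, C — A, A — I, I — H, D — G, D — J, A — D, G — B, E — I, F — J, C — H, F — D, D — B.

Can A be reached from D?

Explore from D.
Distance 1: reach A, B, F, G, J.
Found A.

Yes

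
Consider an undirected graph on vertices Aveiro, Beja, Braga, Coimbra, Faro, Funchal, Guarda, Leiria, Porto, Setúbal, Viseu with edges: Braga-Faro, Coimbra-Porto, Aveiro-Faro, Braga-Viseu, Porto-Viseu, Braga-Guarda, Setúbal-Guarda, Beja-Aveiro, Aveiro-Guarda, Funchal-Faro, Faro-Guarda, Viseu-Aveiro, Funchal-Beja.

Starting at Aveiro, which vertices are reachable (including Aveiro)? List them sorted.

Aveiro, Beja, Braga, Coimbra, Faro, Funchal, Guarda, Porto, Setúbal, Viseu

Start at Aveiro.
Its neighbours: Beja, Faro, Guarda, Viseu.
Then their neighbours: Braga, Funchal, Porto, Setúbal.
Then next layer: Coimbra.
Nothing further is reachable.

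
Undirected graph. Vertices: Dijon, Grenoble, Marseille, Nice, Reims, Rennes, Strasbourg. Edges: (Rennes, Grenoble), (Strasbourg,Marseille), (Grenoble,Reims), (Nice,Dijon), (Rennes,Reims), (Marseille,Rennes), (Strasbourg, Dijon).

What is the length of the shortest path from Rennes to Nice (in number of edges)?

Distance 0: Rennes.
Distance 1: Grenoble, Marseille, Reims.
Distance 2: Strasbourg.
Distance 3: Dijon.
Distance 4: Nice — contains Nice.

4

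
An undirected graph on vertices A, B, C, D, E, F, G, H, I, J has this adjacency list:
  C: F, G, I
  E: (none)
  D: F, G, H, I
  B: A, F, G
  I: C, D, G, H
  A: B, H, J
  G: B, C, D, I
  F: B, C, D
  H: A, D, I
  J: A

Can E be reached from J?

No

Explore from J.
Distance 1: reach A.
Distance 2: reach B, H.
Distance 3: reach D, F, G, I.
Distance 4: reach C.
The search is exhausted without reaching E; it lies in a different component.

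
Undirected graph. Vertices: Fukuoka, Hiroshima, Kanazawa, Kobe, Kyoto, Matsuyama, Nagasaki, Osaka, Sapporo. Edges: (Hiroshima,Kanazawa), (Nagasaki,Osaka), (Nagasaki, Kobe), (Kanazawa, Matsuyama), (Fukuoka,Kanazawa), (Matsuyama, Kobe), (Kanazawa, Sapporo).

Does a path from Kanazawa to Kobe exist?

Yes

Explore from Kanazawa.
Distance 1: reach Fukuoka, Hiroshima, Matsuyama, Sapporo.
Distance 2: reach Kobe.
Found Kobe.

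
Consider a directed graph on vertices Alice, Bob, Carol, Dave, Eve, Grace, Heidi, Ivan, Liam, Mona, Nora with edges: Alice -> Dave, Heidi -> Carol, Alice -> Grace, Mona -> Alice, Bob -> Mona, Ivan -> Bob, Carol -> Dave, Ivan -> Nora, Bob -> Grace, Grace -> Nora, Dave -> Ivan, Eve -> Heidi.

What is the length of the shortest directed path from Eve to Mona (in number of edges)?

6

Distance 0: Eve.
Distance 1: Heidi.
Distance 2: Carol.
Distance 3: Dave.
Distance 4: Ivan.
Distance 5: Bob, Nora.
Distance 6: Grace, Mona — contains Mona.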